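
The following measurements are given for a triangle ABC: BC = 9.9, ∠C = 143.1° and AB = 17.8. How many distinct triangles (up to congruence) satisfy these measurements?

BC·sin C = 9.9·sin(143.1°) ≈ 5.944.
Since ∠C is not acute, a triangle exists only if AB > BC; here AB > BC, so there is exactly one triangle.

1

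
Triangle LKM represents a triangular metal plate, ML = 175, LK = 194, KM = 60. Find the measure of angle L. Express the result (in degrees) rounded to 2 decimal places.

∠L ≈ 17.77°

By the law of cosines, cos L = (ML² + LK² − KM²) / (2·ML·LK) ≈ 0.95230, so ∠L ≈ 17.77°.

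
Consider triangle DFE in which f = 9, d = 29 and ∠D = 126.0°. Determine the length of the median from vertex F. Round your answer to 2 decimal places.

Law of sines: sin F = f·sin D/d ≈ 0.25107.
Since d ≥ f, only the acute value applies: ∠F ≈ 14.54°.
Then ∠E = 180° − ∠D − ∠F ≈ 39.46°.
Law of sines gives e = d·sin E/sin D ≈ 22.781.
Median from F: ½√(2·e² + 2·d² − f²) ≈ 25.685.

25.69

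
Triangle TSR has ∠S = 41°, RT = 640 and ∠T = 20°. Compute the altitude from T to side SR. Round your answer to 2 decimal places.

The third angle is ∠R = 180° − ∠T − ∠S = 119.00°.
Law of sines: SR = RT·sin T/sin S ≈ 333.65.
Law of sines: TS = RT·sin R/sin S ≈ 853.21.
Area = ½·RT·SR·sin R ≈ 93381.
The altitude from T has length 2·area/SR ≈ 559.76.

h_T ≈ 559.76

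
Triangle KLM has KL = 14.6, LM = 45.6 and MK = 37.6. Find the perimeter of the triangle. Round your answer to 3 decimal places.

Perimeter = 45.6 + 37.6 + 14.6 = 97.8.

perimeter ≈ 97.800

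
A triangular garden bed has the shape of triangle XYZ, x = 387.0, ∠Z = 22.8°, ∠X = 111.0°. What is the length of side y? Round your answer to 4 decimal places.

299.1935

The third angle is ∠Y = 180° − ∠Z − ∠X = 46.20°.
Law of sines: y = x·sin Y/sin X ≈ 299.19.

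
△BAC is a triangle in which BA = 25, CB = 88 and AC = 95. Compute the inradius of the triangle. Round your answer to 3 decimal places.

Semiperimeter s = (95 + 88 + 25)/2 = 104.
Heron's formula: area = √(104·9·16·79) ≈ 1087.7.
Inradius = area/s = 1087.7/104 ≈ 10.459.

r ≈ 10.459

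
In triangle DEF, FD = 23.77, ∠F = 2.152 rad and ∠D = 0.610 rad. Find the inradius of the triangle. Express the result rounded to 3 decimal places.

r ≈ 6.397

The third angle is ∠E = π − ∠F − ∠D = 0.380 rad.
Law of sines: EF = FD·sin D/sin E ≈ 36.749.
Law of sines: DE = FD·sin F/sin E ≈ 53.616.
Area = ½·FD·EF·sin F ≈ 365.05.
Semiperimeter s = (36.749+23.77+53.616)/2 = 57.068.
Inradius = area/s = 365.05/57.068 ≈ 6.3967.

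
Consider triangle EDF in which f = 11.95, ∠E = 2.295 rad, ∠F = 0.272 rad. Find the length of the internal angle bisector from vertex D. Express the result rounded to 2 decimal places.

The third angle is ∠D = π − ∠F − ∠E = 0.575 rad.
Law of sines: e = f·sin E/sin F ≈ 33.317.
Law of sines: d = f·sin D/sin F ≈ 24.175.
The bisector from D has length 2·f·e·cos(∠D/2)/(f+e) ≈ 16.87.

t_D ≈ 16.87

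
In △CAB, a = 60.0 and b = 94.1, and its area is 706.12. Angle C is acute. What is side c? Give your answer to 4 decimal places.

From area = ½·a·b·sin C, we get sin C = 2·area/(a·b) ≈ 0.25013.
Taking the acute solution, ∠C ≈ 14.49°.
Law of cosines then gives c ≈ 39.01.

39.0097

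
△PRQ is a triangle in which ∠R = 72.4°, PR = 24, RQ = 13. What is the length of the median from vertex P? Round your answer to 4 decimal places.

22.8891

By the law of cosines, QP² = PR² + RQ² − 2·PR·RQ·cos R = 556.32, so QP ≈ 23.586.
Median from P: ½√(2·QP² + 2·PR² − RQ²) ≈ 22.889.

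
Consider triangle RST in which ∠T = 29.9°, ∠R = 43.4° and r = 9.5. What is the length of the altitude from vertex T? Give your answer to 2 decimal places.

The third angle is ∠S = 180° − ∠T − ∠R = 106.70°.
Law of sines: s = r·sin S/sin R ≈ 13.243.
Law of sines: t = r·sin T/sin R ≈ 6.8923.
Area = ½·r·s·sin T ≈ 31.358.
The altitude from T has length 2·area/t ≈ 9.0993.

h_T ≈ 9.10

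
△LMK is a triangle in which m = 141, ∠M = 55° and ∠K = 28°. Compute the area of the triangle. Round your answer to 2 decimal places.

The third angle is ∠L = 180° − ∠M − ∠K = 97.00°.
Law of sines: l = m·sin L/sin M ≈ 170.85.
Law of sines: k = m·sin K/sin M ≈ 80.81.
Area = ½·m·l·sin K ≈ 5654.6.

area ≈ 5654.62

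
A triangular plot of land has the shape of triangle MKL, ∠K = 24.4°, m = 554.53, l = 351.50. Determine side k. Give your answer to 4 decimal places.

By the law of cosines, k² = l² + m² − 2·l·m·cos K = 76040, so k ≈ 275.75.

275.7531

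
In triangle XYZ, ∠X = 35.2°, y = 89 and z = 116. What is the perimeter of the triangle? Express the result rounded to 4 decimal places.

272.1163

By the law of cosines, x² = y² + z² − 2·y·z·cos X = 4504.6, so x ≈ 67.116.
Semiperimeter s = (67.116+89+116)/2 = 136.06.
Perimeter = 67.116 + 89 + 116 = 272.12.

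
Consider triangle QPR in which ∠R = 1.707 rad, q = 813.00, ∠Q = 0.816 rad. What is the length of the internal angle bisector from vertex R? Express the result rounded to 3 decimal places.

The third angle is ∠P = π − ∠R − ∠Q = 0.619 rad.
Law of sines: p = q·sin P/sin Q ≈ 647.23.
Law of sines: r = q·sin R/sin Q ≈ 1105.8.
The bisector from R has length 2·q·p·cos(∠R/2)/(q+p) ≈ 473.76.

t_R ≈ 473.756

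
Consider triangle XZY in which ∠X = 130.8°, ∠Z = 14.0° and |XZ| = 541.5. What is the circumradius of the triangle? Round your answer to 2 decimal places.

R ≈ 469.70

The third angle is ∠Y = 180° − ∠X − ∠Z = 35.20°.
Law of sines: |ZY| = |XZ|·sin X/sin Y ≈ 711.12.
Law of sines: |YX| = |XZ|·sin Z/sin Y ≈ 227.26.
Circumradius = |XZ|/(2 sin Y) ≈ 469.7.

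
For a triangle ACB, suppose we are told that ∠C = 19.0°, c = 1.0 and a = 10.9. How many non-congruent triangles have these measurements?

0

a·sin C = 10.9·sin(19.0°) ≈ 3.549.
Since c = 1.0 < 3.549 = a sin C, no triangle exists.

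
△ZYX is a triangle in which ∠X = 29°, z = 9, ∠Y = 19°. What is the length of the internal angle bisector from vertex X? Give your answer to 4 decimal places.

The third angle is ∠Z = 180° − ∠Y − ∠X = 132.00°.
Law of sines: y = z·sin Y/sin Z ≈ 3.9429.
Law of sines: x = z·sin X/sin Z ≈ 5.8714.
The bisector from X has length 2·z·y·cos(∠X/2)/(z+y) ≈ 5.3088.

5.3088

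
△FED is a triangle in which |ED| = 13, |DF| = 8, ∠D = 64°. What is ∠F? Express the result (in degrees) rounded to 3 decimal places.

78.858

By the law of cosines, |FE|² = |ED|² + |DF|² − 2·|ED|·|DF|·cos D = 141.82, so |FE| ≈ 11.909.
Law of cosines again: cos F = (|DF|² + |FE|² − |ED|²)/(2·|DF|·|FE|) ≈ 0.19323, so ∠F ≈ 78.86°.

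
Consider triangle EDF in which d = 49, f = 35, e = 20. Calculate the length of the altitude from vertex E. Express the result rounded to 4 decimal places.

Semiperimeter s = (20 + 49 + 35)/2 = 52.
Heron's formula: area = √(52·32·3·17) ≈ 291.31.
The altitude from E has length 2·area/e ≈ 29.131.

29.1314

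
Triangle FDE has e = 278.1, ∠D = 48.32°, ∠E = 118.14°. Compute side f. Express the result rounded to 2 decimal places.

73.84

The third angle is ∠F = 180° − ∠D − ∠E = 13.54°.
Law of sines: f = e·sin F/sin E ≈ 73.838.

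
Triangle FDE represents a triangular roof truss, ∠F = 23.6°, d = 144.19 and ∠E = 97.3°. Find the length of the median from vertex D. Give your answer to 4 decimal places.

The third angle is ∠D = 180° − ∠E − ∠F = 59.10°.
Law of sines: f = d·sin F/sin D ≈ 67.275.
Law of sines: e = d·sin E/sin D ≈ 166.68.
Median from D: ½√(2·e² + 2·f² − d²) ≈ 104.67.

m_D ≈ 104.6718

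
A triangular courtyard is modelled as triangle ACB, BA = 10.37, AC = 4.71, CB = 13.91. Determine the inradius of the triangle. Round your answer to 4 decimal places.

Semiperimeter s = (13.91 + 10.37 + 4.71)/2 = 14.495.
Heron's formula: area = √(14.495·0.585·4.125·9.785) ≈ 18.5.
Inradius = area/s = 18.5/14.495 ≈ 1.2763.

1.2763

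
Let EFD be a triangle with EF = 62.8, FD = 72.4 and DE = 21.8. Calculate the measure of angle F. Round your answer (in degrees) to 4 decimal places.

By the law of cosines, cos F = (EF² + FD² − DE²) / (2·EF·FD) ≈ 0.95787, so ∠F ≈ 16.69°.

16.6899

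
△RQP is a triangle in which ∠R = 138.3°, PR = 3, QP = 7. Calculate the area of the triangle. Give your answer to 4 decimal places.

4.4599

Law of sines: sin Q = PR·sin R/QP ≈ 0.28510.
Since QP ≥ PR, only the acute value applies: ∠Q ≈ 16.56°.
Then ∠P = 180° − ∠R − ∠Q ≈ 25.14°.
Law of sines gives RQ = QP·sin P/sin R ≈ 4.4696.
Area = ½·QP·PR·sin P ≈ 4.4599.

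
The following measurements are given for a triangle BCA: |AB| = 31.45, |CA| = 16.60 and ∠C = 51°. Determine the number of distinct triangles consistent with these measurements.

|CA|·sin C = 16.60·sin(51°) ≈ 12.9.
Since |AB| ≥ |CA|, exactly one triangle exists.

1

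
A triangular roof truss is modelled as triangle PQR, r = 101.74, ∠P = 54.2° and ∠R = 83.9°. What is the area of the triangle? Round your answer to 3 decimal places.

2819.305

The third angle is ∠Q = 180° − ∠R − ∠P = 41.90°.
Law of sines: p = r·sin P/sin R ≈ 82.988.
Law of sines: q = r·sin Q/sin R ≈ 68.332.
Area = ½·r·p·sin Q ≈ 2819.3.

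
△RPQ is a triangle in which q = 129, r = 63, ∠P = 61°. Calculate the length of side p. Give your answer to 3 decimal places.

112.827

By the law of cosines, p² = q² + r² − 2·q·r·cos P = 12730, so p ≈ 112.83.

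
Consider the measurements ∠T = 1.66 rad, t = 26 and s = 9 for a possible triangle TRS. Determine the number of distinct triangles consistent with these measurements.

1

s·sin T = 9·sin(1.66 rad) ≈ 8.964.
Since ∠T is not acute, a triangle exists only if t > s; here t > s, so there is exactly one triangle.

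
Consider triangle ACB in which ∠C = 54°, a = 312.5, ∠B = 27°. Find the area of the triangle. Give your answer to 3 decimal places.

The third angle is ∠A = 180° − ∠C − ∠B = 99.00°.
Law of sines: c = a·sin C/sin A ≈ 255.97.
Law of sines: b = a·sin B/sin A ≈ 143.64.
Area = ½·a·c·sin B ≈ 18157.

area ≈ 18157.436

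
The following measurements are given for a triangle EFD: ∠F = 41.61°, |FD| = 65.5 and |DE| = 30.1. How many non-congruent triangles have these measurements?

|FD|·sin F = 65.5·sin(41.61°) ≈ 43.5.
Since |DE| = 30.1 < 43.5 = |FD| sin F, no triangle exists.

0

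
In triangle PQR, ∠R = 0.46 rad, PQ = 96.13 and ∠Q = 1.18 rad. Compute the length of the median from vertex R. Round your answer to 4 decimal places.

202.6401

The third angle is ∠P = π − ∠Q − ∠R = 1.502 rad.
Law of sines: QR = PQ·sin P/sin R ≈ 216.02.
Law of sines: RP = PQ·sin Q/sin R ≈ 200.21.
Median from R: ½√(2·QR² + 2·RP² − PQ²) ≈ 202.64.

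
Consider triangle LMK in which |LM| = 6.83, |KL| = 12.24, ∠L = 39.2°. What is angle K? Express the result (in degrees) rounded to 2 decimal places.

31.86

By the law of cosines, |MK|² = |KL|² + |LM|² − 2·|KL|·|LM|·cos L = 66.897, so |MK| ≈ 8.1791.
Law of cosines again: cos K = (|MK|² + |KL|² − |LM|²)/(2·|MK|·|KL|) ≈ 0.84938, so ∠K ≈ 31.86°.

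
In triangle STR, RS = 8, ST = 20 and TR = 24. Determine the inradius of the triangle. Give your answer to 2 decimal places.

r ≈ 2.88

Semiperimeter s = (24 + 8 + 20)/2 = 26.
Heron's formula: area = √(26·2·18·6) ≈ 74.94.
Inradius = area/s = 74.94/26 ≈ 2.8823.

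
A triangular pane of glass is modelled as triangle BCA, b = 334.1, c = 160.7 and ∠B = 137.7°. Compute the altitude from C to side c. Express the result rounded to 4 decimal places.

132.7528

Law of sines: sin C = c·sin B/b ≈ 0.32371.
Since b ≥ c, only the acute value applies: ∠C ≈ 18.89°.
Then ∠A = 180° − ∠B − ∠C ≈ 23.41°.
Law of sines gives a = b·sin A/sin B ≈ 197.25.
Area = ½·b·c·sin A ≈ 10667.
The altitude from C has length 2·area/c ≈ 132.75.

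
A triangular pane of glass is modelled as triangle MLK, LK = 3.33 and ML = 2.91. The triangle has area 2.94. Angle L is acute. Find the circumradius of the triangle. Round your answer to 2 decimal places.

From area = ½·ML·LK·sin L, we get sin L = 2·area/(ML·LK) ≈ 0.60679.
Taking the acute solution, ∠L ≈ 37.36°.
Law of cosines then gives KM ≈ 2.0377.
Circumradius = KM/(2 sin L) ≈ 1.6791.

R ≈ 1.68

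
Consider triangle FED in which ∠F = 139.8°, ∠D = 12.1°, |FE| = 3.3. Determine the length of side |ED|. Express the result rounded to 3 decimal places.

The third angle is ∠E = 180° − ∠D − ∠F = 28.10°.
Law of sines: |ED| = |FE|·sin F/sin D ≈ 10.161.

10.161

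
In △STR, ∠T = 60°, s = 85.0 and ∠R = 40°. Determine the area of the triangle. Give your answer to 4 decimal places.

The third angle is ∠S = 180° − ∠T − ∠R = 80.00°.
Law of sines: t = s·sin T/sin S ≈ 74.748.
Law of sines: r = s·sin R/sin S ≈ 55.48.
Area = ½·s·t·sin R ≈ 2042.

2041.9943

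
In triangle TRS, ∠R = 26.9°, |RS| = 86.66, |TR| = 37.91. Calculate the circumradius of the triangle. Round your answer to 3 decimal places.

By the law of cosines, |ST|² = |TR|² + |RS|² − 2·|TR|·|RS|·cos R = 3087.5, so |ST| ≈ 55.565.
Area = ½·|TR|·|RS|·sin R ≈ 743.19.
Circumradius = |ST|/(2 sin R) ≈ 61.407.

61.407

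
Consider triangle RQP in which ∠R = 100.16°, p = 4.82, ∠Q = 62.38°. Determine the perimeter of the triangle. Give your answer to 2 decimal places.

34.87

The third angle is ∠P = 180° − ∠R − ∠Q = 17.46°.
Law of sines: r = p·sin R/sin P ≈ 15.813.
Law of sines: q = p·sin Q/sin P ≈ 14.234.
Semiperimeter s = (15.813+14.234+4.82)/2 = 17.433.
Perimeter = 15.813 + 14.234 + 4.82 = 34.866.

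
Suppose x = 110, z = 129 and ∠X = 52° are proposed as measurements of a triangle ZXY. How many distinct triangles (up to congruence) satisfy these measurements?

2

z·sin X = 129·sin(52°) ≈ 101.7.
Since z sin X < x < z (101.7 < 110 < 129), two triangles exist.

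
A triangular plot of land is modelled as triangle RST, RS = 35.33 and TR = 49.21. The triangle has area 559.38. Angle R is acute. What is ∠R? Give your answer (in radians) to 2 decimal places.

From area = ½·TR·RS·sin R, we get sin R = 2·area/(TR·RS) ≈ 0.64349.
Taking the acute solution, ∠R ≈ 0.6990 rad.

∠R ≈ 0.70 rad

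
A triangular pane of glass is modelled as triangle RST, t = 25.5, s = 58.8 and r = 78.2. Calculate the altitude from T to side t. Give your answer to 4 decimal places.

Semiperimeter p = (78.2 + 58.8 + 25.5)/2 = 81.25.
Heron's formula: area = √(81.25·3.05·22.45·55.75) ≈ 556.92.
The altitude from T has length 2·area/t ≈ 43.68.

h_T ≈ 43.6799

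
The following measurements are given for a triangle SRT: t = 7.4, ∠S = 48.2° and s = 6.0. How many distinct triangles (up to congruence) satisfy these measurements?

t·sin S = 7.4·sin(48.2°) ≈ 5.517.
Since t sin S < s < t (5.517 < 6.0 < 7.4), two triangles exist.

2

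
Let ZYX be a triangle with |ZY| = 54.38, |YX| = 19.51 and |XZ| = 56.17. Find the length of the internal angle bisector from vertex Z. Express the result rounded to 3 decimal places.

By the law of cosines, cos Z = (|XZ|² + |ZY|² − |YX|²) / (2·|XZ|·|ZY|) ≈ 0.93822, so ∠Z ≈ 20.25°.
The bisector from Z has length 2·|XZ|·|ZY|·cos(∠Z/2)/(|XZ|+|ZY|) ≈ 54.4.

54.400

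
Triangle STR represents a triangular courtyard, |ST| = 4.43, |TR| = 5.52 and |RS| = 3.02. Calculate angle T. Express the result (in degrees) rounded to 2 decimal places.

By the law of cosines, cos T = (|ST|² + |TR|² − |RS|²) / (2·|ST|·|TR|) ≈ 0.83781, so ∠T ≈ 33.09°.

∠T ≈ 33.09°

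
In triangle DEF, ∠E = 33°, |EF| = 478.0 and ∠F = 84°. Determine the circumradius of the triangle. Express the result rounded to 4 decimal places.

268.2360

The third angle is ∠D = 180° − ∠E − ∠F = 63.00°.
Law of sines: |FD| = |EF|·sin E/sin D ≈ 292.18.
Law of sines: |DE| = |EF|·sin F/sin D ≈ 533.53.
Circumradius = |EF|/(2 sin D) ≈ 268.24.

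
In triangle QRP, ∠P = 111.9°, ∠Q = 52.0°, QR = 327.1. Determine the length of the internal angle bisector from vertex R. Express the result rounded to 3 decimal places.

The third angle is ∠R = 180° − ∠P − ∠Q = 16.10°.
Law of sines: RP = QR·sin Q/sin P ≈ 277.81.
Law of sines: PQ = QR·sin R/sin P ≈ 97.765.
The bisector from R has length 2·QR·RP·cos(∠R/2)/(QR+RP) ≈ 297.48.

297.484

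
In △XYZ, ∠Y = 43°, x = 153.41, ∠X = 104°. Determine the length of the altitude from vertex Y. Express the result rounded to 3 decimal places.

h_Y ≈ 83.553

The third angle is ∠Z = 180° − ∠X − ∠Y = 33.00°.
Law of sines: y = x·sin Y/sin X ≈ 107.83.
Law of sines: z = x·sin Z/sin X ≈ 86.111.
Area = ½·x·y·sin Z ≈ 4504.7.
The altitude from Y has length 2·area/y ≈ 83.553.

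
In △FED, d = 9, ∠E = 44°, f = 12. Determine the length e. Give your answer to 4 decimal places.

By the law of cosines, e² = d² + f² − 2·d·f·cos E = 69.623, so e ≈ 8.344.

8.3440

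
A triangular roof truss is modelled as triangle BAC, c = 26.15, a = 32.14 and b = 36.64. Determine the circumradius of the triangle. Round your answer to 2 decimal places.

R ≈ 18.79

By the law of cosines, cos B = (a² + c² − b²) / (2·a·c) ≈ 0.22268, so ∠B ≈ 77.13°.
Circumradius = b/(2 sin B) ≈ 18.792.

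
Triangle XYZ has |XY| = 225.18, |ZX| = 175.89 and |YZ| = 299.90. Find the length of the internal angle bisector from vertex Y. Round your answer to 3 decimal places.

t_Y ≈ 244.855

By the law of cosines, cos Y = (|XY|² + |YZ|² − |ZX|²) / (2·|XY|·|YZ|) ≈ 0.81228, so ∠Y ≈ 35.68°.
The bisector from Y has length 2·|XY|·|YZ|·cos(∠Y/2)/(|XY|+|YZ|) ≈ 244.85.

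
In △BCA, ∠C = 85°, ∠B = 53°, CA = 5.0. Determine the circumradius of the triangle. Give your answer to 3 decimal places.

The third angle is ∠A = 180° − ∠B − ∠C = 42.00°.
Law of sines: AB = CA·sin C/sin B ≈ 6.2369.
Law of sines: BC = CA·sin A/sin B ≈ 4.1892.
Circumradius = CA/(2 sin B) ≈ 3.1303.

3.130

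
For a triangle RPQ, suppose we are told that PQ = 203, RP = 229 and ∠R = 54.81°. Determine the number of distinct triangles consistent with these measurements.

RP·sin R = 229·sin(54.81°) ≈ 187.1.
Since RP sin R < PQ < RP (187.1 < 203 < 229), two triangles exist.

2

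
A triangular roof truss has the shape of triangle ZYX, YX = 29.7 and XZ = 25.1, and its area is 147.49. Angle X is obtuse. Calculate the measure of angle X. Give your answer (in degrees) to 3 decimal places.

∠X ≈ 156.691°

From area = ½·YX·XZ·sin X, we get sin X = 2·area/(YX·XZ) ≈ 0.39570.
Taking the obtuse solution, ∠X ≈ 156.69°.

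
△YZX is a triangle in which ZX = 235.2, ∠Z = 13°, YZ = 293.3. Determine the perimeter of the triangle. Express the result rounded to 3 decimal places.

611.637

By the law of cosines, XY² = YZ² + ZX² − 2·YZ·ZX·cos Z = 6911.7, so XY ≈ 83.137.
Semiperimeter s = (235.2+83.137+293.3)/2 = 305.82.
Perimeter = 235.2 + 83.137 + 293.3 = 611.64.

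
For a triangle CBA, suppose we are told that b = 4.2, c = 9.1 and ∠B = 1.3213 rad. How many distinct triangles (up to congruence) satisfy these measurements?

0

c·sin B = 9.1·sin(1.3213 rad) ≈ 8.818.
Since b = 4.2 < 8.818 = c sin B, no triangle exists.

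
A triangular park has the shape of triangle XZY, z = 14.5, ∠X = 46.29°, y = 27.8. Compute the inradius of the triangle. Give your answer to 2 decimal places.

By the law of cosines, x² = z² + y² − 2·z·y·cos X = 426, so x ≈ 20.64.
Area = ½·z·y·sin X ≈ 145.69.
Semiperimeter s = (20.64+14.5+27.8)/2 = 31.47.
Inradius = area/s = 145.69/31.47 ≈ 4.6295.

4.63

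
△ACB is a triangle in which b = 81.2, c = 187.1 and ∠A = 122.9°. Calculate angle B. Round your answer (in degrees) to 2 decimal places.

By the law of cosines, a² = c² + b² − 2·c·b·cos A = 58104, so a ≈ 241.05.
Law of cosines again: cos B = (a² + c² − b²)/(2·a·c) ≈ 0.95917, so ∠B ≈ 16.43°.

∠B ≈ 16.43°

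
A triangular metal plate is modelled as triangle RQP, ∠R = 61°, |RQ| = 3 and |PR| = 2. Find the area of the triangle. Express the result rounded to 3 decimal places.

Area = ½·|PR|·|RQ|·sin R ≈ 2.6239.

2.624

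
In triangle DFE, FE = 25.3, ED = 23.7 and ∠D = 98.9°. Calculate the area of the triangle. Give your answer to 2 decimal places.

area ≈ 69.27

Law of sines: sin F = ED·sin D/FE ≈ 0.92548.
Since FE ≥ ED, only the acute value applies: ∠F ≈ 67.74°.
Then ∠E = 180° − ∠D − ∠F ≈ 13.36°.
Law of sines gives DF = FE·sin E/sin D ≈ 5.9169.
Area = ½·FE·ED·sin E ≈ 69.271.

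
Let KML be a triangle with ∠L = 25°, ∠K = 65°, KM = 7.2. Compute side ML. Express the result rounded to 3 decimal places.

15.440

The third angle is ∠M = 180° − ∠L − ∠K = 90.00°.
Law of sines: ML = KM·sin K/sin L ≈ 15.44.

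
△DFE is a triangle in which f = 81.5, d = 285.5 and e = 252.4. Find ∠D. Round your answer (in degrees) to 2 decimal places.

By the law of cosines, cos D = (f² + e² − d²) / (2·f·e) ≈ -0.27132, so ∠D ≈ 105.74°.

∠D ≈ 105.74°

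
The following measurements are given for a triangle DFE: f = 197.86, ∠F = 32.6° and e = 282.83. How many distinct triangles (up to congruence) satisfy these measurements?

e·sin F = 282.83·sin(32.6°) ≈ 152.4.
Since e sin F < f < e (152.4 < 197.86 < 282.83), two triangles exist.

2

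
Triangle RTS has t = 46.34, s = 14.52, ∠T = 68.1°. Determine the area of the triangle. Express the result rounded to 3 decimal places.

Law of sines: sin S = s·sin T/t ≈ 0.29072.
Since t ≥ s, only the acute value applies: ∠S ≈ 16.90°.
Then ∠R = 180° − ∠T − ∠S ≈ 95.00°.
Law of sines gives r = t·sin R/sin T ≈ 49.754.
Area = ½·t·s·sin R ≈ 335.15.

area ≈ 335.149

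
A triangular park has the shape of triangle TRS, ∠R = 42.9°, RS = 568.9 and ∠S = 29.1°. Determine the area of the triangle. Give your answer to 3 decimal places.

The third angle is ∠T = 180° − ∠R − ∠S = 108.00°.
Law of sines: ST = RS·sin R/sin T ≈ 407.19.
Law of sines: TR = RS·sin S/sin T ≈ 290.91.
Area = ½·RS·ST·sin S ≈ 56330.

area ≈ 56330.094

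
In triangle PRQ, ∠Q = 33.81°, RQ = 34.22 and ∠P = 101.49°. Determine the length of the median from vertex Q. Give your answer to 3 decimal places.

The third angle is ∠R = 180° − ∠Q − ∠P = 44.70°.
Law of sines: QP = RQ·sin R/sin P ≈ 24.562.
Law of sines: PR = RQ·sin Q/sin P ≈ 19.431.
Median from Q: ½√(2·RQ² + 2·QP² − PR²) ≈ 28.156.

28.156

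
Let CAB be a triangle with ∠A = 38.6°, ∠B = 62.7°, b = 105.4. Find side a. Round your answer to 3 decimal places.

The third angle is ∠C = 180° − ∠A − ∠B = 78.70°.
Law of sines: a = b·sin A/sin B ≈ 73.999.

73.999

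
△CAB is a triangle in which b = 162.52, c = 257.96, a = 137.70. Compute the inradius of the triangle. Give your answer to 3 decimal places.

Semiperimeter s = (257.96 + 137.7 + 162.52)/2 = 279.09.
Heron's formula: area = √(279.09·21.13·141.39·116.57) ≈ 9858.8.
Inradius = area/s = 9858.8/279.09 ≈ 35.325.

35.325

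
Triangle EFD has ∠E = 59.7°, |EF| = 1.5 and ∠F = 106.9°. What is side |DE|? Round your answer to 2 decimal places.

6.19

The third angle is ∠D = 180° − ∠E − ∠F = 13.40°.
Law of sines: |DE| = |EF|·sin F/sin D ≈ 6.193.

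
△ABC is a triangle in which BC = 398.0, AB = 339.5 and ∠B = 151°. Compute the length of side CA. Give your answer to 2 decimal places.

By the law of cosines, CA² = AB² + BC² − 2·AB·BC·cos B = 5.1002e+05, so CA ≈ 714.16.

714.16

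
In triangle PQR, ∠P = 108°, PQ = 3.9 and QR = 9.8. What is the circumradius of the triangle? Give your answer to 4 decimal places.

Law of sines: sin R = PQ·sin P/QR ≈ 0.37848.
Since QR ≥ PQ, only the acute value applies: ∠R ≈ 22.24°.
Then ∠Q = 180° − ∠P − ∠R ≈ 49.76°.
Law of sines gives RP = QR·sin Q/sin P ≈ 7.8658.
Circumradius = QR/(2 sin P) ≈ 5.1522.

5.1522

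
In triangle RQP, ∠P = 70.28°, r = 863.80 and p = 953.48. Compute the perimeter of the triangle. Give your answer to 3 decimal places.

perimeter ≈ 2606.669

Law of sines: sin R = r·sin P/p ≈ 0.85281.
Since p ≥ r, only the acute value applies: ∠R ≈ 58.52°.
Then ∠Q = 180° − ∠P − ∠R ≈ 51.20°.
Law of sines gives q = p·sin Q/sin P ≈ 789.39.
Semiperimeter s = (863.8+789.39+953.48)/2 = 1303.3.
Perimeter = 863.8 + 789.39 + 953.48 = 2606.7.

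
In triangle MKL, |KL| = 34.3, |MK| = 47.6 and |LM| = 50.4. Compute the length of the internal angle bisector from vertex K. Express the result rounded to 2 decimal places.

By the law of cosines, cos K = (|MK|² + |KL|² − |LM|²) / (2·|MK|·|KL|) ≈ 0.27626, so ∠K ≈ 73.96°.
The bisector from K has length 2·|MK|·|KL|·cos(∠K/2)/(|MK|+|KL|) ≈ 31.849.

t_K ≈ 31.85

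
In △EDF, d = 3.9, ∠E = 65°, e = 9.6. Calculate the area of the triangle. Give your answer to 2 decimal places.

area ≈ 18.69

Law of sines: sin D = d·sin E/e ≈ 0.36819.
Since e ≥ d, only the acute value applies: ∠D ≈ 21.60°.
Then ∠F = 180° − ∠E − ∠D ≈ 93.40°.
Law of sines gives f = e·sin F/sin E ≈ 10.574.
Area = ½·e·d·sin F ≈ 18.687.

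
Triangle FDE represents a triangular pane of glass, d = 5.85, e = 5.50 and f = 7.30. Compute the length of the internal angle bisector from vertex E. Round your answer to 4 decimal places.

By the law of cosines, cos E = (f² + d² − e²) / (2·f·d) ≈ 0.67044, so ∠E ≈ 47.90°.
The bisector from E has length 2·f·d·cos(∠E/2)/(f+d) ≈ 5.9359.

t_E ≈ 5.9359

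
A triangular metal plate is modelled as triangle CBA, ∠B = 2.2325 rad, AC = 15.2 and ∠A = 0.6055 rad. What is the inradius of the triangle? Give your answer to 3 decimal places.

1.561

The third angle is ∠C = π − ∠B − ∠A = 0.3036 rad.
Law of sines: BA = AC·sin C/sin B ≈ 5.7596.
Law of sines: CB = AC·sin A/sin B ≈ 10.966.
Area = ½·AC·BA·sin A ≈ 24.915.
Semiperimeter s = (5.7596+15.2+10.966)/2 = 15.963.
Inradius = area/s = 24.915/15.963 ≈ 1.5608.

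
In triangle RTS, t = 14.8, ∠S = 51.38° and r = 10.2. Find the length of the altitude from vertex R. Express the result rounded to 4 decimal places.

h_R ≈ 11.5633

By the law of cosines, s² = r² + t² − 2·r·t·cos S = 134.64, so s ≈ 11.603.
Area = ½·r·t·sin S ≈ 58.973.
The altitude from R has length 2·area/r ≈ 11.563.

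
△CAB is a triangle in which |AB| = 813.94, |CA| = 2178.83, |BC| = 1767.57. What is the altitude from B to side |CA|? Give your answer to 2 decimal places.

h_B ≈ 622.43

Semiperimeter s = (813.94 + 1767.6 + 2178.8)/2 = 2380.2.
Heron's formula: area = √(2380.2·1566.2·612.6·201.34) ≈ 6.7809e+05.
The altitude from B has length 2·area/|CA| ≈ 622.43.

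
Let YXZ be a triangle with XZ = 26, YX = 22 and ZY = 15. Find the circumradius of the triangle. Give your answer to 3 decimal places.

R ≈ 13.016

By the law of cosines, cos Y = (ZY² + YX² − XZ²) / (2·ZY·YX) ≈ 0.05000, so ∠Y ≈ 87.13°.
Circumradius = XZ/(2 sin Y) ≈ 13.016.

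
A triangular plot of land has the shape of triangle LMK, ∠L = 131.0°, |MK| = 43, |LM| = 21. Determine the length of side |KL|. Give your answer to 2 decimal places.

Law of sines: sin K = |LM|·sin L/|MK| ≈ 0.36858.
Since |MK| ≥ |LM|, only the acute value applies: ∠K ≈ 21.63°.
Then ∠M = 180° − ∠L − ∠K ≈ 27.37°.
Law of sines gives |KL| = |MK|·sin M/sin L ≈ 26.195.

26.20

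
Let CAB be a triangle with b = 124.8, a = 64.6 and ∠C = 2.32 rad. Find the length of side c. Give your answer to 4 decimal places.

175.2988

By the law of cosines, c² = a² + b² − 2·a·b·cos C = 30730, so c ≈ 175.3.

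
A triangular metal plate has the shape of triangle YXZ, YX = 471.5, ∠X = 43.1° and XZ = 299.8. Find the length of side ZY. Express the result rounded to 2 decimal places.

By the law of cosines, ZY² = YX² + XZ² − 2·YX·XZ·cos X = 1.0577e+05, so ZY ≈ 325.22.

325.22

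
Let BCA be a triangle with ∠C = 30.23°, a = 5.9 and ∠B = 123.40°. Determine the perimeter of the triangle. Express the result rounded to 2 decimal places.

The third angle is ∠A = 180° − ∠B − ∠C = 26.37°.
Law of sines: b = a·sin B/sin A ≈ 11.09.
Law of sines: c = a·sin C/sin A ≈ 6.6878.
Semiperimeter s = (11.09+6.6878+5.9)/2 = 11.839.
Perimeter = 11.09 + 6.6878 + 5.9 = 23.677.

23.68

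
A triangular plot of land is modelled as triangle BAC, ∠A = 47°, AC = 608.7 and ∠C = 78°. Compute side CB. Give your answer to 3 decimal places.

543.458

The third angle is ∠B = 180° − ∠A − ∠C = 55.00°.
Law of sines: CB = AC·sin A/sin B ≈ 543.46.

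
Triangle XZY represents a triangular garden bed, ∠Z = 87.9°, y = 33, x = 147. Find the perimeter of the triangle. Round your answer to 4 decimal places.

By the law of cosines, z² = y² + x² − 2·y·x·cos Z = 22342, so z ≈ 149.47.
Semiperimeter s = (147+149.47+33)/2 = 164.74.
Perimeter = 147 + 149.47 + 33 = 329.47.

perimeter ≈ 329.4740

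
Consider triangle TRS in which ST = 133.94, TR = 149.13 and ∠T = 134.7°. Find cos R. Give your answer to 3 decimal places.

0.931

By the law of cosines, RS² = ST² + TR² − 2·ST·TR·cos T = 68280, so RS ≈ 261.3.
Law of cosines again: cos R = (TR² + RS² − ST²)/(2·TR·RS) ≈ 0.93126, so ∠R ≈ 21.37°.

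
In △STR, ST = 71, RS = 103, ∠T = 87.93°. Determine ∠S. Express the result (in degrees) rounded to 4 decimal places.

48.5292

Law of sines: sin R = ST·sin T/RS ≈ 0.68887.
Since RS ≥ ST, only the acute value applies: ∠R ≈ 43.54°.
Then ∠S = 180° − ∠T − ∠R ≈ 48.53°.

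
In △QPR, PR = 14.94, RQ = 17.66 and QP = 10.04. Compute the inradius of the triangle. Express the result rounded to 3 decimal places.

3.515

Semiperimeter s = (14.94 + 17.66 + 10.04)/2 = 21.32.
Heron's formula: area = √(21.32·6.38·3.66·11.28) ≈ 74.937.
Inradius = area/s = 74.937/21.32 ≈ 3.5149.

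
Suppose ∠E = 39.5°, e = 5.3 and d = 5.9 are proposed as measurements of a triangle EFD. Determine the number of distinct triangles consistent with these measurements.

2

d·sin E = 5.9·sin(39.5°) ≈ 3.753.
Since d sin E < e < d (3.753 < 5.3 < 5.9), two triangles exist.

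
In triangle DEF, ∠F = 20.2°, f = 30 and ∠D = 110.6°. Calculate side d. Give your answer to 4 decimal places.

The third angle is ∠E = 180° − ∠F − ∠D = 49.20°.
Law of sines: d = f·sin D/sin F ≈ 81.326.

81.3262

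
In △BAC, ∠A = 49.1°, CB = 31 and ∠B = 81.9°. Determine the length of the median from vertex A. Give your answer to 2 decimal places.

The third angle is ∠C = 180° − ∠B − ∠A = 49.00°.
Law of sines: AC = CB·sin B/sin A ≈ 40.604.
Law of sines: BA = CB·sin C/sin A ≈ 30.953.
Median from A: ½√(2·BA² + 2·AC² − CB²) ≈ 32.606.

m_A ≈ 32.61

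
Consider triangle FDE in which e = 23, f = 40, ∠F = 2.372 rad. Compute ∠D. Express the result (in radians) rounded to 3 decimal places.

Law of sines: sin E = e·sin F/f ≈ 0.40011.
Since f ≥ e, only the acute value applies: ∠E ≈ 0.412 rad.
Then ∠D = π − ∠F − ∠E ≈ 0.358 rad.

0.358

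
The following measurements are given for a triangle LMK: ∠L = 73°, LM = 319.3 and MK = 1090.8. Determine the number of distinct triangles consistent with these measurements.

LM·sin L = 319.3·sin(73°) ≈ 305.3.
Since MK ≥ LM, exactly one triangle exists.

1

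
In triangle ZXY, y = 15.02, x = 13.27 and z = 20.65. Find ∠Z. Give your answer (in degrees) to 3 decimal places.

∠Z ≈ 93.557°

By the law of cosines, cos Z = (x² + y² − z²) / (2·x·y) ≈ -0.06204, so ∠Z ≈ 93.56°.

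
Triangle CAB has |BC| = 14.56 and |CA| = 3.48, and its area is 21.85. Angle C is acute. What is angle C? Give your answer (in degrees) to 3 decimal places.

∠C ≈ 59.594°

From area = ½·|BC|·|CA|·sin C, we get sin C = 2·area/(|BC|·|CA|) ≈ 0.86246.
Taking the acute solution, ∠C ≈ 59.59°.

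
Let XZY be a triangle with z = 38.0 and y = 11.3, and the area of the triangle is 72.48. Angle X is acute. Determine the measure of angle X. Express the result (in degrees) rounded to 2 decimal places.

From area = ½·z·y·sin X, we get sin X = 2·area/(z·y) ≈ 0.33759.
Taking the acute solution, ∠X ≈ 19.73°.

19.73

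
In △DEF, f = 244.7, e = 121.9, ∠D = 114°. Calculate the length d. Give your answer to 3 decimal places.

By the law of cosines, d² = e² + f² − 2·e·f·cos D = 99003, so d ≈ 314.65.

314.647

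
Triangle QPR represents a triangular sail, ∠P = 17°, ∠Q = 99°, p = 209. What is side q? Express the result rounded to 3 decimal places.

The third angle is ∠R = 180° − ∠Q − ∠P = 64.00°.
Law of sines: q = p·sin Q/sin P ≈ 706.04.

706.043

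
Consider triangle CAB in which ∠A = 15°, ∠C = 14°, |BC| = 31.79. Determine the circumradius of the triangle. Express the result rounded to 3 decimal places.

61.414

The third angle is ∠B = 180° − ∠C − ∠A = 151.00°.
Law of sines: |AB| = |BC|·sin C/sin A ≈ 29.715.
Law of sines: |CA| = |BC|·sin B/sin A ≈ 59.548.
Circumradius = |BC|/(2 sin A) ≈ 61.414.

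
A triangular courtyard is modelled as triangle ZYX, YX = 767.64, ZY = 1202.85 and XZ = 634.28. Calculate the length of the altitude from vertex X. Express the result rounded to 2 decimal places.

Semiperimeter s = (767.64 + 634.28 + 1202.8)/2 = 1302.4.
Heron's formula: area = √(1302.4·534.75·668.11·99.535) ≈ 2.1521e+05.
The altitude from X has length 2·area/ZY ≈ 357.83.

357.83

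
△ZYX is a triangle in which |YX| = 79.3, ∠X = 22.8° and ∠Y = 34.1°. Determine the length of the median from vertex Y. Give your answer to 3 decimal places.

The third angle is ∠Z = 180° − ∠Y − ∠X = 123.10°.
Law of sines: |XZ| = |YX|·sin Y/sin Z ≈ 53.071.
Law of sines: |ZY| = |YX|·sin X/sin Z ≈ 36.683.
Median from Y: ½√(2·|ZY|² + 2·|YX|² − |XZ|²) ≈ 55.794.

m_Y ≈ 55.794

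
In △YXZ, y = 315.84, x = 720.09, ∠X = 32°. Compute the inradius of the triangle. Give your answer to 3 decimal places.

Law of sines: sin Y = y·sin X/x ≈ 0.23243.
Since x ≥ y, only the acute value applies: ∠Y ≈ 13.44°.
Then ∠Z = 180° − ∠X − ∠Y ≈ 134.56°.
Law of sines gives z = x·sin Z/sin X ≈ 968.22.
Area = ½·x·y·sin Z ≈ 81025.
Semiperimeter s = (315.84+720.09+968.22)/2 = 1002.1.
Inradius = area/s = 81025/1002.1 ≈ 80.857.

r ≈ 80.857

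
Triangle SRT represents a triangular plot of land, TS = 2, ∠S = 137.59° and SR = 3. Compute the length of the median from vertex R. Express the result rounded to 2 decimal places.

By the law of cosines, RT² = TS² + SR² − 2·TS·SR·cos S = 21.86, so RT ≈ 4.6755.
Median from R: ½√(2·SR² + 2·RT² − TS²) ≈ 3.7987.

m_R ≈ 3.80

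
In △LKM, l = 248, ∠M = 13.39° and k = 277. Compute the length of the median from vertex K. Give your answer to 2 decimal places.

m_K ≈ 117.72

By the law of cosines, m² = l² + k² − 2·l·k·cos M = 4575.8, so m ≈ 67.645.
Median from K: ½√(2·m² + 2·l² − k²) ≈ 117.72.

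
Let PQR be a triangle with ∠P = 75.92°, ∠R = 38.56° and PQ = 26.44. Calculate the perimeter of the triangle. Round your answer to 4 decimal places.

The third angle is ∠Q = 180° − ∠R − ∠P = 65.52°.
Law of sines: QR = PQ·sin P/sin R ≈ 41.143.
Law of sines: RP = PQ·sin Q/sin R ≈ 38.604.
Semiperimeter s = (41.143+38.604+26.44)/2 = 53.093.
Perimeter = 41.143 + 38.604 + 26.44 = 106.19.

106.1868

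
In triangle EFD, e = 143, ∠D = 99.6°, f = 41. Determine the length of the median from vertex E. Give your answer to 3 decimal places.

By the law of cosines, d² = e² + f² − 2·e·f·cos D = 24086, so d ≈ 155.2.
Median from E: ½√(2·f² + 2·d² − e²) ≈ 88.153.

88.153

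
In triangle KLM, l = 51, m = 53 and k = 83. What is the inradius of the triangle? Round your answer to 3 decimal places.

r ≈ 13.903

Semiperimeter s = (83 + 51 + 53)/2 = 93.5.
Heron's formula: area = √(93.5·10.5·42.5·40.5) ≈ 1299.9.
Inradius = area/s = 1299.9/93.5 ≈ 13.903.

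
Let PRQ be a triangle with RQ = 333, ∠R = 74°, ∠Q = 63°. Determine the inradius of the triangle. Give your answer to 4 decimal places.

112.5420

The third angle is ∠P = 180° − ∠R − ∠Q = 43.00°.
Law of sines: QP = RQ·sin R/sin P ≈ 469.36.
Law of sines: PR = RQ·sin Q/sin P ≈ 435.05.
Area = ½·RQ·QP·sin Q ≈ 69630.
Semiperimeter s = (333+469.36+435.05)/2 = 618.7.
Inradius = area/s = 69630/618.7 ≈ 112.54.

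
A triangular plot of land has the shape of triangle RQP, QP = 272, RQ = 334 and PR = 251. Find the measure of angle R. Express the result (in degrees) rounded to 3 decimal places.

∠R ≈ 53.142°

By the law of cosines, cos R = (PR² + RQ² − QP²) / (2·PR·RQ) ≈ 0.59983, so ∠R ≈ 53.14°.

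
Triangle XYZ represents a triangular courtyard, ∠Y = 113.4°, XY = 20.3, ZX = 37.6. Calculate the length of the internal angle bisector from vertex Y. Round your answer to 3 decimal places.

Law of sines: sin Z = XY·sin Y/ZX ≈ 0.49549.
Since ZX ≥ XY, only the acute value applies: ∠Z ≈ 29.70°.
Then ∠X = 180° − ∠Y − ∠Z ≈ 36.90°.
Law of sines gives YZ = ZX·sin X/sin Y ≈ 24.598.
The bisector from Y has length 2·XY·YZ·cos(∠Y/2)/(XY+YZ) ≈ 12.212.

12.212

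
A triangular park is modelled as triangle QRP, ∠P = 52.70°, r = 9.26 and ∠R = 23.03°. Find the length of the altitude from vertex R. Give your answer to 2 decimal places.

18.25

The third angle is ∠Q = 180° − ∠R − ∠P = 104.27°.
Law of sines: q = r·sin Q/sin R ≈ 22.94.
Law of sines: p = r·sin P/sin R ≈ 18.829.
Area = ½·r·q·sin P ≈ 84.488.
The altitude from R has length 2·area/r ≈ 18.248.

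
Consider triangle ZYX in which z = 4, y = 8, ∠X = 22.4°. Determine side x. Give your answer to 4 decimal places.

By the law of cosines, x² = z² + y² − 2·z·y·cos X = 20.829, so x ≈ 4.5639.

4.5639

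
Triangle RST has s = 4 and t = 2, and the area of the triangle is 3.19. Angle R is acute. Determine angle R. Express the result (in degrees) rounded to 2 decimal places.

∠R ≈ 52.89°

From area = ½·s·t·sin R, we get sin R = 2·area/(s·t) ≈ 0.79750.
Taking the acute solution, ∠R ≈ 52.89°.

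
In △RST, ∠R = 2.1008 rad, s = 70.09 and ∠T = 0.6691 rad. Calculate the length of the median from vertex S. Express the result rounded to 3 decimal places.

m_S ≈ 140.707

The third angle is ∠S = π − ∠T − ∠R = 0.3717 rad.
Law of sines: r = s·sin R/sin S ≈ 166.51.
Law of sines: t = s·sin T/sin S ≈ 119.7.
Median from S: ½√(2·t² + 2·r² − s²) ≈ 140.71.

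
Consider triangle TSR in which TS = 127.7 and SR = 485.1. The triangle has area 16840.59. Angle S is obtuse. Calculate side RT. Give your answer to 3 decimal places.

From area = ½·TS·SR·sin S, we get sin S = 2·area/(TS·SR) ≈ 0.54371.
Taking the obtuse solution, ∠S ≈ 147.06°.
Law of cosines then gives RT ≈ 596.33.

596.331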